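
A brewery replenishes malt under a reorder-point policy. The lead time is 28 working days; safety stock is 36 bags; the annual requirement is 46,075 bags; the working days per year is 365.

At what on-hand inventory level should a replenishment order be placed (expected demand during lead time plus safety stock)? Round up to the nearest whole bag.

3,571 bags

Daily demand d = 46,075 / 365 = 126.233 bags/day
Demand during lead time = 126.233 × 28 = 3,534.52
Reorder point = 3,534.52 + 36 = 3,570.52 → round up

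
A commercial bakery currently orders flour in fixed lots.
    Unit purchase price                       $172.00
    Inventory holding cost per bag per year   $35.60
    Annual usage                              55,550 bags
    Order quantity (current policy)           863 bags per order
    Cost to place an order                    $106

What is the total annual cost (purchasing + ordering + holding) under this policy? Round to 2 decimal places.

Annual ordering cost = (D/Q)·S = (55,550/863) × 106 = $6,823.06
Annual holding cost  = (Q/2)·H = (863/2) × 35.6 = $15,361.40
Purchase cost = D·C = 55,550 × 172 = $9,554,600.00
Total = $6,823.06 + $15,361.40 + $9,554,600.00 = $9,576,784.46

$9,576,784.46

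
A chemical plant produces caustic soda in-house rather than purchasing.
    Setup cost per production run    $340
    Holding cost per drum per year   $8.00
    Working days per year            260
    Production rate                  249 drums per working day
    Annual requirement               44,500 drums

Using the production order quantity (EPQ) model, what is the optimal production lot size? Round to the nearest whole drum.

d = 44,500/260 = 171.1538 drums/day;  effective holding cost H(1 − d/p) = 8·(1 − 171.1538/249) = 2.50108
Q* = √(2DS / H_eff) = √(2·44,500·340 / 2.50108) ≈ 3,478.33

3,478 drums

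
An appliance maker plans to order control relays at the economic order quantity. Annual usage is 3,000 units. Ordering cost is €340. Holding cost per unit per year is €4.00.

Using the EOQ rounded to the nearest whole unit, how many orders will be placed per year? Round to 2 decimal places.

4.20 orders per year

Optimal lot size Q* = (2 × 3,000 × €340 / €4)^½ ≈ 714.14 → Q = 714
Orders per year = D/Q = 3,000 / 714 = 4.202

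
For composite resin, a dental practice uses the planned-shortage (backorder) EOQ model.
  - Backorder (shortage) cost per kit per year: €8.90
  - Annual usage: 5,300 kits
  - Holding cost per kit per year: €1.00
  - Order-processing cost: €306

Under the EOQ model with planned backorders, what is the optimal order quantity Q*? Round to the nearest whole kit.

1,899 kits

Q* = √(2DS/H) · √((H + b)/b)
   = √(2 × 5,300 × 306 / 1) · √((1 + 8.9) / 8.9)
   = 1,801.000 × 1.0547 ≈ 1,899.49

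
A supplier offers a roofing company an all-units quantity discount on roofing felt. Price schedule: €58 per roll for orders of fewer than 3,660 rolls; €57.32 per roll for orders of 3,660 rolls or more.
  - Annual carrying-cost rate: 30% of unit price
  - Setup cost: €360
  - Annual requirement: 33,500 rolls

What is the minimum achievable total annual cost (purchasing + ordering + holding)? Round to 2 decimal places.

H₁ = 30%×€58 = €17.4000;  H₂ = 30%×€57.32 = €17.1960
EOQ₁ = √(2×33,500×360/17.4000) = 1,177.37  (< 3,660, feasible at tier 1)
EOQ₂ = √(2×33,500×360/17.1960) = 1,184.34  (< 3,660 → use Q = 3,660 at tier-2 price)
TC(tier 1 (EOQ₁), Q≈1,177.4) = €1,963,486.29
TC(tier 2, Q≈3,660.0) = €1,954,983.76
Minimum at tier 2: €1,954,983.76

€1,954,983.76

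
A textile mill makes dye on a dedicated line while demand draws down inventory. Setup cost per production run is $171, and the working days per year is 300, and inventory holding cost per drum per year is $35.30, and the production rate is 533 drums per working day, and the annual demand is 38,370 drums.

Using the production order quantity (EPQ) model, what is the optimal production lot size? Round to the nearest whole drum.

Daily demand d = 38,370/300 = 127.900; p = 533; 1 − d/p = 0.76004
EPQ = √(2DS / (H(1 − d/p)))
    = √(2 × 38,370 × 171 / (35.3 × 0.76004)) ≈ 699.37

699 drums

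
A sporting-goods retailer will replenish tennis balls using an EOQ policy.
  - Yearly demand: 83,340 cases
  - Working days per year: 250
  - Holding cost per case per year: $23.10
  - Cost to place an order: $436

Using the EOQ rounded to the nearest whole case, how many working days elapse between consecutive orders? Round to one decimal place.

5.3 days

Q* = √(2·D·S / H) = √(2·83,340·436 / 23.1) = √3,145,994.8 ≈ 1,773.70 → Q = 1,774 cases
Cycle time = (working days × Q)/D = (250 × 1,774) / 83,340 = 5.322 days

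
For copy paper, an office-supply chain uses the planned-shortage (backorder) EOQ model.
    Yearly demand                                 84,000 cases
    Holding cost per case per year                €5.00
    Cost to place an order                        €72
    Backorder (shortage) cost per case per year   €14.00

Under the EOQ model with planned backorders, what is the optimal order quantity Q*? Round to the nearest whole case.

1,812 cases

Q* = √(2DS/H) · √((H + b)/b)
   = √(2 × 84,000 × 72 / 5) · √((5 + 14) / 14)
   = 1,555.378 × 1.1650 ≈ 1,811.96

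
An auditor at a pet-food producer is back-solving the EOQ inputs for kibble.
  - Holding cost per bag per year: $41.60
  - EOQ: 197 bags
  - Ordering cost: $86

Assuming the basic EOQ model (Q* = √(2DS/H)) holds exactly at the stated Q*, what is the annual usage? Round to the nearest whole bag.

9,386 bags per year

Since Q* = (2DS/H)^½, squaring gives Q*²·H = 2DS.
D = Q²H / (2S) = 197² × 41.6 / (2 × 86) = 9,386.36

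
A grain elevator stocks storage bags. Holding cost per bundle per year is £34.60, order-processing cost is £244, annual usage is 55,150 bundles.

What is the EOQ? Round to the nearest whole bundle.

2DS/H = 2·55,150·244/34.6 = 777,838.15
EOQ = √777,838.15 ≈ 881.95

882 bundles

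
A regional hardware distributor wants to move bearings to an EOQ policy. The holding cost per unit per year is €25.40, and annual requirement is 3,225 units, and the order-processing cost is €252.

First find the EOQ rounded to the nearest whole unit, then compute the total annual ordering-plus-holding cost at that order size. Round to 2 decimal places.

€6,425.35

2DS/H = 2·3,225·252/25.4 = 63,992.13
EOQ = √63,992.13 ≈ 252.97 → Q = 253 units
Annual ordering cost = (D/Q)·S = (3,225/253) × 252 = €3,212.25
Annual holding cost  = (Q/2)·H = (253/2) × 25.4 = €3,213.10
Total = €3,212.25 + €3,213.10 = €6,425.35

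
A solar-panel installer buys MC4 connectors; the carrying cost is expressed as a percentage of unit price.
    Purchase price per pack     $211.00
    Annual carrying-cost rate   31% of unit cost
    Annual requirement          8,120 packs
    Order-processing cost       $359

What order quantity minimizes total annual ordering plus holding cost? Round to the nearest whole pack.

299 packs

Holding cost per pack per year: H = 31% × $211 = $65.4100
EOQ = √(2DS/H) = √(2 × 8,120 × 359 / 65.41)
    = √(89,132.55) ≈ 298.55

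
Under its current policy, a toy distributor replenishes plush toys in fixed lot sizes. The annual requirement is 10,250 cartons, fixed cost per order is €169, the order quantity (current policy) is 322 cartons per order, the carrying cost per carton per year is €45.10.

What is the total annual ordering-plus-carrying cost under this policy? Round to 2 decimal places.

Annual ordering cost = (D/Q)·S = (10,250/322) × 169 = €5,379.66
Annual holding cost  = (Q/2)·H = (322/2) × 45.1 = €7,261.10
Total = €5,379.66 + €7,261.10 = €12,640.76

€12,640.76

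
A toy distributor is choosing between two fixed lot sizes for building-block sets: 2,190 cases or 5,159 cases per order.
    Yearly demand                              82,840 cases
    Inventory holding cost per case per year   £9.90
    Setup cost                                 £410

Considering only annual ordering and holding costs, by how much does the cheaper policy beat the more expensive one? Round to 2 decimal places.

Annual cost at Q: ordering D·S/Q plus holding Q·H/2.
TC(2,190) = (82,840/2,190)×410 + (2,190/2)×9.9 = £26,349.36
TC(5,159) = (82,840/5,159)×410 + (5,159/2)×9.9 = £32,120.57
Cheaper: Q = 2,190.  Difference = £5,771.22

£5,771.22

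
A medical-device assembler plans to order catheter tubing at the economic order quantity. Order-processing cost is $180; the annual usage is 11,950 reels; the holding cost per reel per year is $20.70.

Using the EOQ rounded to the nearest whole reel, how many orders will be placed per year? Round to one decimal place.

Q* = √(2·D·S / H) = √(2·11,950·180 / 20.7) = √207,826.1 ≈ 455.88 → Q = 456
N = D/Q = 11,950/456 ≈ 26.206 orders/yr

26.2 orders per year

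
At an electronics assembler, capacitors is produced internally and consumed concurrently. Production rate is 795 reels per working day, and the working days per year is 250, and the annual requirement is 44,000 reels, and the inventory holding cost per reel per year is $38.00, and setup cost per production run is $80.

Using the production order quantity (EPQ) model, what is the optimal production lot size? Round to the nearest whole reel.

488 reels

Daily demand d = 44,000/250 = 176.000; p = 795; 1 − d/p = 0.77862
EPQ = √(2DS / (H(1 − d/p)))
    = √(2 × 44,000 × 80 / (38 × 0.77862)) ≈ 487.79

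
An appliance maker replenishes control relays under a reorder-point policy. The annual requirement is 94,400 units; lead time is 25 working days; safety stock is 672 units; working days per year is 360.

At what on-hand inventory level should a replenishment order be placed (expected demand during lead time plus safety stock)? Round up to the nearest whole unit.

Daily demand d = 94,400 / 360 = 262.222 units/day
Demand during lead time = 262.222 × 25 = 6,555.56
Reorder point = 6,555.56 + 672 = 7,227.56 → round up

7,228 units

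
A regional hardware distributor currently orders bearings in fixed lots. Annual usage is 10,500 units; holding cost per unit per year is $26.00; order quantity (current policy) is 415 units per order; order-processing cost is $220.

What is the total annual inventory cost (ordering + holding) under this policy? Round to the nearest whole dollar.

$10,961

Ordering: D/Q × S = 10,500/415 × $220 = $5,566.27
Holding:  Q/2 × H = 415/2 × $26 = $5,395.00
Total = $5,566.27 + $5,395.00 = $10,961.27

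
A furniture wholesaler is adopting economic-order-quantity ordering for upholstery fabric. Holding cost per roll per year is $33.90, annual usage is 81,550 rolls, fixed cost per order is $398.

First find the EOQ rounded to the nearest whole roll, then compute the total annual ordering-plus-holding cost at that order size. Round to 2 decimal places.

EOQ = √(2DS/H) = √(2 × 81,550 × 398 / 33.9)
    = √(1,914,861.36) ≈ 1,383.79 → Q = 1,384 rolls
Ordering: D/Q × S = 81,550/1,384 × $398 = $23,451.52
Holding:  Q/2 × H = 1,384/2 × $33.9 = $23,458.80
Total = $23,451.52 + $23,458.80 = $46,910.32

$46,910.32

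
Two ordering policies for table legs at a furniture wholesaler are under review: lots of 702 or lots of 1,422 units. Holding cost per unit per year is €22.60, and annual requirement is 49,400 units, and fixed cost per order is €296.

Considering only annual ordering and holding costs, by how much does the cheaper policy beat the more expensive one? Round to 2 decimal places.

Annual cost at Q: ordering D·S/Q plus holding Q·H/2.
TC(702) = (49,400/702)×296 + (702/2)×22.6 = €28,762.23
TC(1,422) = (49,400/1,422)×296 + (1,422/2)×22.6 = €26,351.58
Cheaper: Q = 1,422.  Difference = €2,410.65

€2,410.65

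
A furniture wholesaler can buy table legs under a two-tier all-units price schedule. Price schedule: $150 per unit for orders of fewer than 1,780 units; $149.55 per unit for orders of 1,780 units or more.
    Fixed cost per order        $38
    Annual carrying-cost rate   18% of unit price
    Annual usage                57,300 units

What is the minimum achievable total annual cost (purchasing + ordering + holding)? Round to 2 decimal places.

H₁ = 18%×$150 = $27.0000;  H₂ = 18%×$149.55 = $26.9190
EOQ₁ = √(2×57,300×38/27.0000) = 401.61  (< 1,780, feasible at tier 1)
EOQ₂ = √(2×57,300×38/26.9190) = 402.21  (< 1,780 → use Q = 1,780 at tier-2 price)
TC(tier 1 (EOQ₁), Q≈401.6) = $8,605,843.41
TC(tier 2, Q≈1,780.0) = $8,594,396.17
Minimum at tier 2: $8,594,396.17

$8,594,396.17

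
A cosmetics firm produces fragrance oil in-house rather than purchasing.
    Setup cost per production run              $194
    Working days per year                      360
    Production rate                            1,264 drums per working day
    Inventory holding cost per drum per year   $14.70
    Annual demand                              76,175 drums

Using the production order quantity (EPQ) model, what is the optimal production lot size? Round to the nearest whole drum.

Daily demand d = 76,175/360 = 211.597; p = 1264; 1 − d/p = 0.83260
EPQ = √(2DS / (H(1 − d/p)))
    = √(2 × 76,175 × 194 / (14.7 × 0.83260)) ≈ 1,553.98

1,554 drums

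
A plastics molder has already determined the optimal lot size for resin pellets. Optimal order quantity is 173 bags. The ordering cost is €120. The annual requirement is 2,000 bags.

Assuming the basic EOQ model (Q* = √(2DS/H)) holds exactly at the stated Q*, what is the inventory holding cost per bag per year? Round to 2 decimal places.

€16.04

EOQ relation: Q² = 2DS/H, so rearrange for the unknown.
H = 2DS / Q² = 2 × 2,000 × 120 / 173² = 16.0380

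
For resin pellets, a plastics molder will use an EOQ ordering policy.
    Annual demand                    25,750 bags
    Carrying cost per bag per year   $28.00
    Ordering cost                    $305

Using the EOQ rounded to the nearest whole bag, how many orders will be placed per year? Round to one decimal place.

34.4 orders per year

Optimal lot size Q* = (2 × 25,750 × $305 / $28)^½ ≈ 748.99 → Q = 749
Orders per year = D/Q = 25,750 / 749 = 34.379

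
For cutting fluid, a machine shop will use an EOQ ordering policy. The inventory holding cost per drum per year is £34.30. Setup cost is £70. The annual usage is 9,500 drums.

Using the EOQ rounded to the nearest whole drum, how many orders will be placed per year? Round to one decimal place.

Q* = √(2·D·S / H) = √(2·9,500·70 / 34.3) = √38,775.5 ≈ 196.91 → Q = 197
Orders per year = D/Q = 9,500 / 197 = 48.223

48.2 orders per year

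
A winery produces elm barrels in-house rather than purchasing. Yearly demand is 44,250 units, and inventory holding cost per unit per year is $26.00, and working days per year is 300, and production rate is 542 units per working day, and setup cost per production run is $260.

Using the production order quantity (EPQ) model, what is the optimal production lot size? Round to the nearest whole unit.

1,103 units

Daily demand d = 44,250/300 = 147.500; p = 542; 1 − d/p = 0.72786
EPQ = √(2DS / (H(1 − d/p)))
    = √(2 × 44,250 × 260 / (26 × 0.72786)) ≈ 1,102.68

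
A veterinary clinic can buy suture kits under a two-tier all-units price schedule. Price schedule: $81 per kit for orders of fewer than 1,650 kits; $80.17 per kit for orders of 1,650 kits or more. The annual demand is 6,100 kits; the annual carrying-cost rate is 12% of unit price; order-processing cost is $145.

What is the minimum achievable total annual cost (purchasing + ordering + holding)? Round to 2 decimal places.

$497,509.89

H₁ = 12%×$81 = $9.7200;  H₂ = 12%×$80.17 = $9.6204
EOQ₁ = √(2×6,100×145/9.7200) = 426.61  (< 1,650, feasible at tier 1)
EOQ₂ = √(2×6,100×145/9.6204) = 428.81  (< 1,650 → use Q = 1,650 at tier-2 price)
TC(tier 1 (EOQ₁), Q≈426.6) = $498,246.65
TC(tier 2, Q≈1,650.0) = $497,509.89
Minimum at tier 2: $497,509.89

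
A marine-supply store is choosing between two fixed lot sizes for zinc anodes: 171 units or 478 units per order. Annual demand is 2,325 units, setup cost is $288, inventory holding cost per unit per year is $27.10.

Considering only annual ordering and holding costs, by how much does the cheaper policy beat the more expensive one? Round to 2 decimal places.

$1,644.90

For each Q, cost = (D/Q)·S + (Q/2)·H.
TC(171) = (2,325/171)×288 + (171/2)×27.1 = $6,232.84
TC(478) = (2,325/478)×288 + (478/2)×27.1 = $7,877.74
|ΔTC| = |$6,232.84 − $7,877.74| = $1,644.90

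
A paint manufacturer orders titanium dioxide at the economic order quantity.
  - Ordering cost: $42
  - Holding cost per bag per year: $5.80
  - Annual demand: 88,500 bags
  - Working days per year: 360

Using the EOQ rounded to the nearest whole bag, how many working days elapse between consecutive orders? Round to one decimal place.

4.6 days

2DS/H = 2·88,500·42/5.8 = 1,281,724.14
EOQ = √1,281,724.14 ≈ 1,132.13 → Q = 1,132 bags
T = Q/D × 360 days = 1,132/88,500 × 360 = 4.605 days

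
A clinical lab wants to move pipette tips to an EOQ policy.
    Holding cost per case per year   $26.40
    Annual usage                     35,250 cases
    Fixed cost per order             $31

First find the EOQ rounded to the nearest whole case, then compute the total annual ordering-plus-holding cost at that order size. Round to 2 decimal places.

$7,595.87

2DS/H = 2·35,250·31/26.4 = 82,784.09
EOQ = √82,784.09 ≈ 287.72 → Q = 288 cases
Annual ordering cost = (D/Q)·S = (35,250/288) × 31 = $3,794.27
Annual holding cost  = (Q/2)·H = (288/2) × 26.4 = $3,801.60
Total = $3,794.27 + $3,801.60 = $7,595.87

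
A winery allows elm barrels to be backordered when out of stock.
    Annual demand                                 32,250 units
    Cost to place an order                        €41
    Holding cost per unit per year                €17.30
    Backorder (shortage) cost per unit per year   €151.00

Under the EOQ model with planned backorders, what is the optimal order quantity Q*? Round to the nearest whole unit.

Basic EOQ = √(2·32,250·41/17.3) = 390.975
Backorder adjustment √((H+b)/b) = √((17.3+151)/151) = 1.0557
Q* = 390.975 × 1.0557 ≈ 412.76

413 units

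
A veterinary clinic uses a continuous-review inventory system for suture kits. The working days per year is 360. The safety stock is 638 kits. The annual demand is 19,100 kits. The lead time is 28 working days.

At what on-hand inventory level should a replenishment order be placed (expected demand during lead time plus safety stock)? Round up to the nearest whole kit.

2,124 kits

Daily demand d = 19,100 / 360 = 53.056 kits/day
Demand during lead time = 53.056 × 28 = 1,485.56
Reorder point = 1,485.56 + 638 = 2,123.56 → round up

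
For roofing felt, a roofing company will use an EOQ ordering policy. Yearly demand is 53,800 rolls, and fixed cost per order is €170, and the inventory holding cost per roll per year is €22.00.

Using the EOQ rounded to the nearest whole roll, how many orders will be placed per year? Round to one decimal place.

EOQ = √(2DS/H) = √(2 × 53,800 × 170 / 22)
    = √(831,454.55) ≈ 911.84 → Q = 912
Orders per year = D/Q = 53,800 / 912 = 58.991

59.0 orders per year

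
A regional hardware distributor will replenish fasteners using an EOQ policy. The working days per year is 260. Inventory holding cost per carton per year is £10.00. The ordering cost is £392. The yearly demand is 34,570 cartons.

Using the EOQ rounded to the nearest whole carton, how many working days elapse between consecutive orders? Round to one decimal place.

12.4 days

2DS/H = 2·34,570·392/10 = 2,710,288.00
EOQ = √2,710,288.00 ≈ 1,646.30 → Q = 1,646 cartons
Cycle time = (working days × Q)/D = (260 × 1,646) / 34,570 = 12.380 days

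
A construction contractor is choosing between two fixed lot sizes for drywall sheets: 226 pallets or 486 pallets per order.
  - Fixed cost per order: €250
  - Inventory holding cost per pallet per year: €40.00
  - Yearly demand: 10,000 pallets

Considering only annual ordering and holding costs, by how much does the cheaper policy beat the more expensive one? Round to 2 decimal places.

€717.91

For each Q, cost = (D/Q)·S + (Q/2)·H.
TC(226) = (10,000/226)×250 + (226/2)×40 = €15,581.95
TC(486) = (10,000/486)×250 + (486/2)×40 = €14,864.03
Cheaper: Q = 486.  Difference = €717.91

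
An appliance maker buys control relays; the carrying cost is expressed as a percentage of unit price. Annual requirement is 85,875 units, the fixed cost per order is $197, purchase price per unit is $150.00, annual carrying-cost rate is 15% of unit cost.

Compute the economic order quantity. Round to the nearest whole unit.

H = i·C = 0.15 × $150 = $22.5000 per unit-year
EOQ = √(2DS/H) = √(2 × 85,875 × 197 / 22.5)
    = √(1,503,766.67) ≈ 1,226.28

1,226 units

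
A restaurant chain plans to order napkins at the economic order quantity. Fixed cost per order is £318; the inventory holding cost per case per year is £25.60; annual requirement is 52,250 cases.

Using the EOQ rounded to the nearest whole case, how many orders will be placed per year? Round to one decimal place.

45.9 orders per year

EOQ = √(2DS/H) = √(2 × 52,250 × 318 / 25.6)
    = √(1,298,085.94) ≈ 1,139.34 → Q = 1,139
N = D/Q = 52,250/1,139 ≈ 45.874 orders/yr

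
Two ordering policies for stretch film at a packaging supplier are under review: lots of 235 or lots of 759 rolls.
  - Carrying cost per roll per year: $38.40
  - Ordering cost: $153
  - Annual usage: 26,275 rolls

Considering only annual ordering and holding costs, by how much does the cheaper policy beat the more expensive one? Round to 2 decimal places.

Annual cost at Q: ordering D·S/Q plus holding Q·H/2.
TC(235) = (26,275/235)×153 + (235/2)×38.4 = $21,618.70
TC(759) = (26,275/759)×153 + (759/2)×38.4 = $19,869.34
|ΔTC| = |$21,618.70 − $19,869.34| = $1,749.36

$1,749.36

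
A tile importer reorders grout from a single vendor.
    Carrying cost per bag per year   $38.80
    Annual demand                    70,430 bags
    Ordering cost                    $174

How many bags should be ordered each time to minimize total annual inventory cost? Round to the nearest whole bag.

Optimal lot size Q* = (2 × 70,430 × $174 / $38.8)^½ ≈ 794.79

795 bags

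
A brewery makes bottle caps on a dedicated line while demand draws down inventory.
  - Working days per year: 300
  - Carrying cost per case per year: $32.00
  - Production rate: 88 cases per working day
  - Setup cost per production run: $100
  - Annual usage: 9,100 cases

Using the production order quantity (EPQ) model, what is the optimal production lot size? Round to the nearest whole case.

295 cases

Daily demand d = 9,100/300 = 30.333; p = 88; 1 − d/p = 0.65530
EPQ = √(2DS / (H(1 − d/p)))
    = √(2 × 9,100 × 100 / (32 × 0.65530)) ≈ 294.60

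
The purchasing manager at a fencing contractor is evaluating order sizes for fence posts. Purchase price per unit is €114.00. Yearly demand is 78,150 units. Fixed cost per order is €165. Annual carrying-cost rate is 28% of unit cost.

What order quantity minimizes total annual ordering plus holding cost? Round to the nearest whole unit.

899 units

Carrying cost H = €114 × 28% = €31.9200/unit/yr
Q* = √(2·D·S / H) = √(2·78,150·165 / 31.92) = √807,941.7 ≈ 898.86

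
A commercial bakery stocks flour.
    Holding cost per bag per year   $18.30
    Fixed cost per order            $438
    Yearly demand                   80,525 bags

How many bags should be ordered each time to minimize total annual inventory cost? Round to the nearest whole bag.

1,963 bags

Q* = √(2·D·S / H) = √(2·80,525·438 / 18.3) = √3,854,639.3 ≈ 1,963.32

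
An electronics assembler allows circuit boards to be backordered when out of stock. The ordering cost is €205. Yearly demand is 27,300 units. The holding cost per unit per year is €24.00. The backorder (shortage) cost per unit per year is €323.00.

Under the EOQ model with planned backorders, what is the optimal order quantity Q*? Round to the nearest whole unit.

708 units

Basic EOQ = √(2·27,300·205/24) = 682.917
Backorder adjustment √((H+b)/b) = √((24+323)/323) = 1.0365
Q* = 682.917 × 1.0365 ≈ 707.83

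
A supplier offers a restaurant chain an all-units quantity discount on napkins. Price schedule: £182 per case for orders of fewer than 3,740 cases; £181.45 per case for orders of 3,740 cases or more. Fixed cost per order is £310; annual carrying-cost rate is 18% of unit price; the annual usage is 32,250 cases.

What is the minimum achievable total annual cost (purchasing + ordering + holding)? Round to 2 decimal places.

H₁ = 18%×£182 = £32.7600;  H₂ = 18%×£181.45 = £32.6610
EOQ₁ = √(2×32,250×310/32.7600) = 781.25  (< 3,740, feasible at tier 1)
EOQ₂ = √(2×32,250×310/32.6610) = 782.43  (< 3,740 → use Q = 3,740 at tier-2 price)
TC(tier 1 (EOQ₁), Q≈781.2) = £5,895,093.67
TC(tier 2, Q≈3,740.0) = £5,915,511.70
Minimum at tier 1 (EOQ₁): £5,895,093.67

£5,895,093.67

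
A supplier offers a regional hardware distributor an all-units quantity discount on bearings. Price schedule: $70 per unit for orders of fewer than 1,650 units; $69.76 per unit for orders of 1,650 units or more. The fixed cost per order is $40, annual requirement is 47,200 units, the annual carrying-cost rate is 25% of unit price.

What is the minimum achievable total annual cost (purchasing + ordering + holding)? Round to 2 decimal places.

$3,308,204.24

H₁ = 25%×$70 = $17.5000;  H₂ = 25%×$69.76 = $17.4400
EOQ₁ = √(2×47,200×40/17.5000) = 464.51  (< 1,650, feasible at tier 1)
EOQ₂ = √(2×47,200×40/17.4400) = 465.31  (< 1,650 → use Q = 1,650 at tier-2 price)
TC(tier 1 (EOQ₁), Q≈464.5) = $3,312,128.96
TC(tier 2, Q≈1,650.0) = $3,308,204.24
Minimum at tier 2: $3,308,204.24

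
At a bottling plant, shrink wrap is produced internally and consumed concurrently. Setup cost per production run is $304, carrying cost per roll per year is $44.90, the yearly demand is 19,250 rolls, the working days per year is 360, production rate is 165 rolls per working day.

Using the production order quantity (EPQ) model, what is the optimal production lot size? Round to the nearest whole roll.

621 rolls

Daily demand d = 19,250/360 = 53.472; p = 165; 1 − d/p = 0.67593
EPQ = √(2DS / (H(1 − d/p)))
    = √(2 × 19,250 × 304 / (44.9 × 0.67593)) ≈ 621.00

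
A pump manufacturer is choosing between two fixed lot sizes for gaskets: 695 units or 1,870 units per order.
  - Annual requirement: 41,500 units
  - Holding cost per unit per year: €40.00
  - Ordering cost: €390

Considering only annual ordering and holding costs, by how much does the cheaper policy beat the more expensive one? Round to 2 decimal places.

Annual cost at Q: ordering D·S/Q plus holding Q·H/2.
TC(695) = (41,500/695)×390 + (695/2)×40 = €37,187.77
TC(1,870) = (41,500/1,870)×390 + (1,870/2)×40 = €46,055.08
|ΔTC| = |€37,187.77 − €46,055.08| = €8,867.31

€8,867.31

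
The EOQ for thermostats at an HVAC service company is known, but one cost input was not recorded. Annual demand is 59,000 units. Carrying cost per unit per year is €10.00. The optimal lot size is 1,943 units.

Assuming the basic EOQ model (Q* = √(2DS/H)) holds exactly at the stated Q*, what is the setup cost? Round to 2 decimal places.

€319.94

EOQ relation: Q² = 2DS/H, so rearrange for the unknown.
S = Q²H / (2D) = 1,943² × 10 / (2 × 59,000) = 319.9364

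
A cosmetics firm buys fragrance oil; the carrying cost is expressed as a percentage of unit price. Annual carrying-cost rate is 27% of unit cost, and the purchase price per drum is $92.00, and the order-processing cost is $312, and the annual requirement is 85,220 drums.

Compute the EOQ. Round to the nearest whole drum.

Carrying cost H = $92 × 27% = $24.8400/drum/yr
Optimal lot size Q* = (2 × 85,220 × $312 / $24.84)^½ ≈ 1,463.14

1,463 drums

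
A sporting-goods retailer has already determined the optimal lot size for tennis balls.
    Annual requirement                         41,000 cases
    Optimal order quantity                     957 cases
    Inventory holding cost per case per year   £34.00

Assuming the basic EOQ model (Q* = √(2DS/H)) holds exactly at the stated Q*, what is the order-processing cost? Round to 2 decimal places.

£379.74

From Q* = √(2DS/H) ⇒ Q*² = 2DS/H.
S = Q²H / (2D) = 957² × 34 / (2 × 41,000) = 379.7423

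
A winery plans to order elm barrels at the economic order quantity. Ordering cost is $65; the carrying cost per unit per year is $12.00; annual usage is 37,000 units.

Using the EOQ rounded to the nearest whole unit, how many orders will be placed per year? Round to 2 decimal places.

58.45 orders per year

2DS/H = 2·37,000·65/12 = 400,833.33
EOQ = √400,833.33 ≈ 633.11 → Q = 633
N = D/Q = 37,000/633 ≈ 58.452 orders/yr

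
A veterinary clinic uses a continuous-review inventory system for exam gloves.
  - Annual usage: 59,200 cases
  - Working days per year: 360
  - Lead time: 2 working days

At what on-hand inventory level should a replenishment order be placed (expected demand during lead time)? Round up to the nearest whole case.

329 cases

Daily demand d = 59,200 / 360 = 164.444 cases/day
Demand during lead time = 164.444 × 2 = 328.89
Reorder point = 328.89 → round up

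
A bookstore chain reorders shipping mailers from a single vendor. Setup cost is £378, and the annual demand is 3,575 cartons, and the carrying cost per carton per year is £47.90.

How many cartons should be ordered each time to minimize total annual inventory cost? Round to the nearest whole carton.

238 cartons

EOQ = √(2DS/H) = √(2 × 3,575 × 378 / 47.9)
    = √(56,423.80) ≈ 237.54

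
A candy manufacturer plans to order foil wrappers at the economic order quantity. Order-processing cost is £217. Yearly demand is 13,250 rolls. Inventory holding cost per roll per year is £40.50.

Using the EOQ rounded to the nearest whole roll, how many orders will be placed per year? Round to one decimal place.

Optimal lot size Q* = (2 × 13,250 × £217 / £40.5)^½ ≈ 376.81 → Q = 377
Orders per year = D/Q = 13,250 / 377 = 35.146

35.1 orders per year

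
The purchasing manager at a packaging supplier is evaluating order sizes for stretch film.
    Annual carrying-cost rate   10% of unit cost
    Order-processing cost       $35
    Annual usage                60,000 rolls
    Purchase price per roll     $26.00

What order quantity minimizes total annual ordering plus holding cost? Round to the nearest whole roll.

1,271 rolls

Carrying cost H = $26 × 10% = $2.6000/roll/yr
EOQ = √(2DS/H) = √(2 × 60,000 × 35 / 2.6)
    = √(1,615,384.62) ≈ 1,270.98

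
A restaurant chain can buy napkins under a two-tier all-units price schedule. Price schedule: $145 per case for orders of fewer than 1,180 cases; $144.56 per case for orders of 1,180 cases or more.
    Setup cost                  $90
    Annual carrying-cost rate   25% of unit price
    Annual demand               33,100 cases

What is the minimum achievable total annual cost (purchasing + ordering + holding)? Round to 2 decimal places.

H₁ = 25%×$145 = $36.2500;  H₂ = 25%×$144.56 = $36.1400
EOQ₁ = √(2×33,100×90/36.2500) = 405.41  (< 1,180, feasible at tier 1)
EOQ₂ = √(2×33,100×90/36.1400) = 406.03  (< 1,180 → use Q = 1,180 at tier-2 price)
TC(tier 1 (EOQ₁), Q≈405.4) = $4,814,196.17
TC(tier 2, Q≈1,180.0) = $4,808,783.18
Minimum at tier 2: $4,808,783.18

$4,808,783.18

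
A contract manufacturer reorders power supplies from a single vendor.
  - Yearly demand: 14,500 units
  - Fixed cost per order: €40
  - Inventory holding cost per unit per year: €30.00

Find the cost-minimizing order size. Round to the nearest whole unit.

EOQ = √(2DS/H) = √(2 × 14,500 × 40 / 30)
    = √(38,666.67) ≈ 196.64

197 units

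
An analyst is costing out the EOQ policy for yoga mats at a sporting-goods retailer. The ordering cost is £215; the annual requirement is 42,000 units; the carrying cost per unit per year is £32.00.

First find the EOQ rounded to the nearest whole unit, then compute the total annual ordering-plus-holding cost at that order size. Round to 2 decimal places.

Q* = √(2·D·S / H) = √(2·42,000·215 / 32) = √564,375.0 ≈ 751.25 → Q = 751 units
Annual ordering cost = (D/Q)·S = (42,000/751) × 215 = £12,023.97
Annual holding cost  = (Q/2)·H = (751/2) × 32 = £12,016.00
Total = £12,023.97 + £12,016.00 = £24,039.97

£24,039.97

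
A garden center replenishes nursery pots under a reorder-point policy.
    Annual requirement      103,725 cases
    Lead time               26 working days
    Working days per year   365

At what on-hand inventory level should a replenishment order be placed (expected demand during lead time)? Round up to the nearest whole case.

7,389 cases

Daily demand d = 103,725 / 365 = 284.178 cases/day
Demand during lead time = 284.178 × 26 = 7,388.63
Reorder point = 7,388.63 → round up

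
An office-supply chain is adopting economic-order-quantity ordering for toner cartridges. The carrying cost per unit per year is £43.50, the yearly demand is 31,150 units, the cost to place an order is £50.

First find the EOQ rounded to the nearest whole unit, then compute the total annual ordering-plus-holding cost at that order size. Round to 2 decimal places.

£11,640.57

2DS/H = 2·31,150·50/43.5 = 71,609.20
EOQ = √71,609.20 ≈ 267.60 → Q = 268 units
Ordering: D/Q × S = 31,150/268 × £50 = £5,811.57
Holding:  Q/2 × H = 268/2 × £43.5 = £5,829.00
Total = £5,811.57 + £5,829.00 = £11,640.57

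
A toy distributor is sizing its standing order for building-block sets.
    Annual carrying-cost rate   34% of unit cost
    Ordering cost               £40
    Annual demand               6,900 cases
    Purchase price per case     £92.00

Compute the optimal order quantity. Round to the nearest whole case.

133 cases

H = i·C = 0.34 × £92 = £31.2800 per case-year
Q* = √(2·D·S / H) = √(2·6,900·40 / 31.28) = √17,647.1 ≈ 132.84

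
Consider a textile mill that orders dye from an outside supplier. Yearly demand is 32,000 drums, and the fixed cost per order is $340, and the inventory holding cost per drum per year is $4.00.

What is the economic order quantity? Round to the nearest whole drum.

Optimal lot size Q* = (2 × 32,000 × $340 / $4)^½ ≈ 2,332.38

2,332 drums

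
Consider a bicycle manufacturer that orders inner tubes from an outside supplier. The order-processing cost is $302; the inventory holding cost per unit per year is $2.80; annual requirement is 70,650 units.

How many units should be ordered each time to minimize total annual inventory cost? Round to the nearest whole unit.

3,904 units

Q* = √(2·D·S / H) = √(2·70,650·302 / 2.8) = √15,240,214.3 ≈ 3,903.87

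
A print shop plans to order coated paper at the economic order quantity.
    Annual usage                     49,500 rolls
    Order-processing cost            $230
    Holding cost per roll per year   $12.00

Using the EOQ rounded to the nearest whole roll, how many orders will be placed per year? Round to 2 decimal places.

35.95 orders per year

Q* = √(2·D·S / H) = √(2·49,500·230 / 12) = √1,897,500.0 ≈ 1,377.50 → Q = 1,377
N = D/Q = 49,500/1,377 ≈ 35.948 orders/yr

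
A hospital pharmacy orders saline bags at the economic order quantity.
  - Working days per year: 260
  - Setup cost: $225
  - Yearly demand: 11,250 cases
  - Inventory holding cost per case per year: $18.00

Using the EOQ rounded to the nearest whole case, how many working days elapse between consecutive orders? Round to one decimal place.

EOQ = √(2DS/H) = √(2 × 11,250 × 225 / 18)
    = √(281,250.00) ≈ 530.33 → Q = 530 cases
Cycle time = (working days × Q)/D = (260 × 530) / 11,250 = 12.249 days

12.2 days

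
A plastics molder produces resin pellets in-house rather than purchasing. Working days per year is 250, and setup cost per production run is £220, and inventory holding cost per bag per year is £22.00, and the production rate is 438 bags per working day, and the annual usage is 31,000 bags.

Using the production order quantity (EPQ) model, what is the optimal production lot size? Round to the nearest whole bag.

930 bags

d = 31,000/250 = 124.0000 bags/day;  effective holding cost H(1 − d/p) = 22·(1 − 124.0000/438) = 15.77169
Q* = √(2DS / H_eff) = √(2·31,000·220 / 15.77169) ≈ 929.97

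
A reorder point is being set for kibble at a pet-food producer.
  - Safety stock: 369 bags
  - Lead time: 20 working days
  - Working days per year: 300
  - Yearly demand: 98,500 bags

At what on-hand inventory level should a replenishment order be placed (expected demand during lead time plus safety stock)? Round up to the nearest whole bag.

Daily demand d = 98,500 / 300 = 328.333 bags/day
Demand during lead time = 328.333 × 20 = 6,566.67
Reorder point = 6,566.67 + 369 = 6,935.67 → round up

6,936 bags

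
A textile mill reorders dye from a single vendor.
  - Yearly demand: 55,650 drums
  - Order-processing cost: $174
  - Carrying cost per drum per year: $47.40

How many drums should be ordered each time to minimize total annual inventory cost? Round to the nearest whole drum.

Q* = √(2·D·S / H) = √(2·55,650·174 / 47.4) = √408,569.6 ≈ 639.19

639 drums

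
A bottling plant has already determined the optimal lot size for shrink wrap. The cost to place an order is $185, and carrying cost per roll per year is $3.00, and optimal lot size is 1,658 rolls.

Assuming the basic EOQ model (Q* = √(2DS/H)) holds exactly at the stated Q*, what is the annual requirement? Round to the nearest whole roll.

22,289 rolls per year

Since Q* = (2DS/H)^½, squaring gives Q*²·H = 2DS.
D = Q²H / (2S) = 1,658² × 3 / (2 × 185) = 22,288.90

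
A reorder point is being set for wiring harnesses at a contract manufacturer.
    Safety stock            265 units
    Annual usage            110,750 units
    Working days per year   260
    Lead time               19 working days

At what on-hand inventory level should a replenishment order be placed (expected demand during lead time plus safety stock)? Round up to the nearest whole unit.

8,359 units

Daily demand d = 110,750 / 260 = 425.962 units/day
Demand during lead time = 425.962 × 19 = 8,093.27
Reorder point = 8,093.27 + 265 = 8,358.27 → round up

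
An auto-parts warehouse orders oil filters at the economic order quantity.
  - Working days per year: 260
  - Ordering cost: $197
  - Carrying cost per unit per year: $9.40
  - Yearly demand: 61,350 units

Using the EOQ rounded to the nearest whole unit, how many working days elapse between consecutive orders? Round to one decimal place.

Optimal lot size Q* = (2 × 61,350 × $197 / $9.4)^½ ≈ 1,603.58 → Q = 1,604 units
Cycle time = (working days × Q)/D = (260 × 1,604) / 61,350 = 6.798 days

6.8 days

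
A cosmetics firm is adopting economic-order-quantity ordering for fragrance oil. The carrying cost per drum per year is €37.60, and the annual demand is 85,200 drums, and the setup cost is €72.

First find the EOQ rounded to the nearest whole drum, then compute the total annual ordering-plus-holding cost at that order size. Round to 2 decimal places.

EOQ = √(2DS/H) = √(2 × 85,200 × 72 / 37.6)
    = √(326,297.87) ≈ 571.22 → Q = 571 drums
Ordering: D/Q × S = 85,200/571 × €72 = €10,743.26
Holding:  Q/2 × H = 571/2 × €37.6 = €10,734.80
Total = €10,743.26 + €10,734.80 = €21,478.06

€21,478.06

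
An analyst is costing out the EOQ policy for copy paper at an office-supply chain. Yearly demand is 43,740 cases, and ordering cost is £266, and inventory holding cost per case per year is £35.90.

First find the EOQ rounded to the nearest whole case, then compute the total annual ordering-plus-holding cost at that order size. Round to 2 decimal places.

EOQ = √(2DS/H) = √(2 × 43,740 × 266 / 35.9)
    = √(648,180.50) ≈ 805.10 → Q = 805 cases
Orders/yr = 43,740/805 = 54.335; ordering cost = 54.335 × £266 = £14,453.22
Average inventory = 805/2 = 402.5; holding cost = 402.5 × £35.9 = £14,449.75
Total = £14,453.22 + £14,449.75 = £28,902.97

£28,902.97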